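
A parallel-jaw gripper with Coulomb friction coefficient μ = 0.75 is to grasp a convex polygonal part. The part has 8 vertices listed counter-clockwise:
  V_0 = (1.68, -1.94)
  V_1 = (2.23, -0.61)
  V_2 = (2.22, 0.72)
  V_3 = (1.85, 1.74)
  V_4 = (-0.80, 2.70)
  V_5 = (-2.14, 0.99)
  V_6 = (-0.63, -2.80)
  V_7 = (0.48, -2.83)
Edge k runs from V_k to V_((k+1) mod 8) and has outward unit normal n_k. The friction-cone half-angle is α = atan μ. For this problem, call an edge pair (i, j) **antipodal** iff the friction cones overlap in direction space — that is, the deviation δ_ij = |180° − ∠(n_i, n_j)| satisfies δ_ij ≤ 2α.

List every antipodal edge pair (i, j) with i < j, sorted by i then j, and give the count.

count = 12; pairs: (0,4), (0,5), (1,4), (1,5), (2,4), (2,5), (2,6), (3,5), (3,6), (3,7), (4,6), (4,7)

α = atan 0.75 = 36.87°;  2α = 73.74°
n_0 = (+0.9241, -0.3821)
n_1 = (+1.0000, +0.0075)
n_2 = (+0.9401, +0.3410)
n_3 = (+0.3406, +0.9402)
n_4 = (-0.7871, +0.6168)
n_5 = (-0.9290, -0.3701)
n_6 = (-0.0270, -0.9996)
n_7 = (+0.5957, -0.8032)
  (0,1): δ = 157.10°  ·
  (0,2): δ = 137.60°  ·
  (0,3): δ = 87.45°  ·
  (0,4): δ = 15.62°  ✓
  (0,5): δ = 44.19°  ✓
  (0,6): δ = 110.92°  ·
  (0,7): δ = 149.03°  ·
  (1,2): δ = 160.49°  ·
  (1,3): δ = 110.34°  ·
  (1,4): δ = 38.51°  ✓
  (1,5): δ = 21.29°  ✓
  (1,6): δ = 88.02°  ·
  (1,7): δ = 126.13°  ·
  (2,3): δ = 129.85°  ·
  (2,4): δ = 58.02°  ✓
  (2,5): δ = 1.79°  ✓
  (2,6): δ = 68.51°  ✓
  (2,7): δ = 106.63°  ·
  (3,4): δ = 108.17°  ·
  (3,5): δ = 48.36°  ✓
  (3,6): δ = 18.37°  ✓
  (3,7): δ = 56.48°  ✓
  (4,5): δ = 120.19°  ·
  (4,6): δ = 53.46°  ✓
  (4,7): δ = 15.35°  ✓
  (5,6): δ = 113.27°  ·
  (5,7): δ = 75.16°  ·
  (6,7): δ = 141.89°  ·
antipodal pairs: 12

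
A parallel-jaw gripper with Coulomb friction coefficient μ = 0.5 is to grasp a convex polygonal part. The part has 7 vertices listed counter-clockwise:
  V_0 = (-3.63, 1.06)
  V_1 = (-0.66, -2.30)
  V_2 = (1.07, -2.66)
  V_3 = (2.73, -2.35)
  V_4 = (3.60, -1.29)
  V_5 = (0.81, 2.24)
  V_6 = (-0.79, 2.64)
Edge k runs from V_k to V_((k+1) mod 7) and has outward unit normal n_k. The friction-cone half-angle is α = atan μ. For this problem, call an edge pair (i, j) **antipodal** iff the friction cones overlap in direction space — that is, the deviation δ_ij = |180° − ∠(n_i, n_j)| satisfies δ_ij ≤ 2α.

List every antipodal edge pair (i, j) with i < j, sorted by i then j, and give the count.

count = 8; pairs: (0,4), (0,5), (1,4), (1,5), (1,6), (2,5), (2,6), (3,6)

α = atan 0.5 = 26.57°;  2α = 53.13°
n_0 = (-0.7493, -0.6623)
n_1 = (-0.2037, -0.9790)
n_2 = (+0.1836, -0.9830)
n_3 = (+0.7730, -0.6344)
n_4 = (+0.7845, +0.6201)
n_5 = (+0.2425, +0.9701)
n_6 = (-0.4862, +0.8739)
  (0,1): δ = 143.23°  ·
  (0,2): δ = 120.90°  ·
  (0,3): δ = 80.85°  ·
  (0,4): δ = 3.15°  ✓
  (0,5): δ = 34.49°  ✓
  (0,6): δ = 77.61°  ·
  (1,2): δ = 157.67°  ·
  (1,3): δ = 117.62°  ·
  (1,4): δ = 39.92°  ✓
  (1,5): δ = 2.28°  ✓
  (1,6): δ = 40.84°  ✓
  (2,3): δ = 139.96°  ·
  (2,4): δ = 62.26°  ·
  (2,5): δ = 24.61°  ✓
  (2,6): δ = 18.51°  ✓
  (3,4): δ = 102.30°  ·
  (3,5): δ = 64.66°  ·
  (3,6): δ = 21.53°  ✓
  (4,5): δ = 142.36°  ·
  (4,6): δ = 99.23°  ·
  (5,6): δ = 136.87°  ·
antipodal pairs: 8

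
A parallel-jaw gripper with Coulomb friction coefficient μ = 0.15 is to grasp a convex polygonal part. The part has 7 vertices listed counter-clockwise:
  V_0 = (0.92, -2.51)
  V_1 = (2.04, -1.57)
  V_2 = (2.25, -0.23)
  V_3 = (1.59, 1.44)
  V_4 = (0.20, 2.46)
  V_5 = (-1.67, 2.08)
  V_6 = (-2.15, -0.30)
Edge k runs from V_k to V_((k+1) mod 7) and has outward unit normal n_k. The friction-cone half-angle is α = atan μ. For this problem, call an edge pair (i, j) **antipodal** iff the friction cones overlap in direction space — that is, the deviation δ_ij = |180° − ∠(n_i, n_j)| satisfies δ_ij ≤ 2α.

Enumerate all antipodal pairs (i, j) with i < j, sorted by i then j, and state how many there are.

count = 2; pairs: (1,5), (3,6)

α = atan 0.15 = 8.53°;  2α = 17.06°
n_0 = (+0.6429, -0.7660)
n_1 = (+0.9879, -0.1548)
n_2 = (+0.9300, +0.3675)
n_3 = (+0.5916, +0.8062)
n_4 = (-0.1991, +0.9800)
n_5 = (-0.9803, +0.1977)
n_6 = (-0.5842, -0.8116)
  (0,1): δ = 138.91°  ·
  (0,2): δ = 108.44°  ·
  (0,3): δ = 76.28°  ·
  (0,4): δ = 28.52°  ·
  (0,5): δ = 38.59°  ·
  (0,6): δ = 104.24°  ·
  (1,2): δ = 149.53°  ·
  (1,3): δ = 117.36°  ·
  (1,4): δ = 69.61°  ·
  (1,5): δ = 2.50°  ✓
  (1,6): δ = 63.16°  ·
  (2,3): δ = 147.84°  ·
  (2,4): δ = 100.08°  ·
  (2,5): δ = 32.97°  ·
  (2,6): δ = 32.69°  ·
  (3,4): δ = 132.24°  ·
  (3,5): δ = 65.13°  ·
  (3,6): δ = 0.52°  ✓
  (4,5): δ = 112.89°  ·
  (4,6): δ = 47.24°  ·
  (5,6): δ = 114.35°  ·
antipodal pairs: 2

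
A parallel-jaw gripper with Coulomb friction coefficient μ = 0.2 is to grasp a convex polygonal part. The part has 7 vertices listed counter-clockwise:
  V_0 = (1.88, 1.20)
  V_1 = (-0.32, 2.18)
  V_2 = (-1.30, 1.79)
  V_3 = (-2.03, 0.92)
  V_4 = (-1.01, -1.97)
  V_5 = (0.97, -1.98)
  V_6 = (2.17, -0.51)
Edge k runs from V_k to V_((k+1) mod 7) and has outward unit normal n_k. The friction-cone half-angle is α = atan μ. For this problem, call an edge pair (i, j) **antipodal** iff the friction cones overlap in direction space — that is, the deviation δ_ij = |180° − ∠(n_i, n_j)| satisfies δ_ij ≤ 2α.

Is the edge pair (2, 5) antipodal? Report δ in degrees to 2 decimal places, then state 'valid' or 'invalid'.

α = atan 0.2 = 11.31°;  2α = 22.62°
edge 2: e_2 = (-0.73, -0.87);  n_2 = (-0.7661, +0.6428)
edge 5: e_5 = (+1.20, +1.47);  n_5 = (+0.7747, -0.6324)
∠(n_2, n_5) = 179.23°
δ = |180° − 179.23°| = 0.77°
0.77° ≤ 2α = 22.62°  →  valid

δ = 0.77°, valid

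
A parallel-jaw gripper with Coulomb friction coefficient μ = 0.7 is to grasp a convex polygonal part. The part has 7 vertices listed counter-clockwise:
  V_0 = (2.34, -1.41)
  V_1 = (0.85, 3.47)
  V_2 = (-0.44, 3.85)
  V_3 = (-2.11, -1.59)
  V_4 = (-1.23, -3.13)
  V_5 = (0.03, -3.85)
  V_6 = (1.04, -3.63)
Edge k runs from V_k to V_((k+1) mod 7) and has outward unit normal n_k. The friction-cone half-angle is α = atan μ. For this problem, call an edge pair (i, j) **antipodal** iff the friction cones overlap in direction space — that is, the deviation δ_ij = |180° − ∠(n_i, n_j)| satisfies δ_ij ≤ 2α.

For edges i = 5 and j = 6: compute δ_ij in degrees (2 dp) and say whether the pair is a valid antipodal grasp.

δ = 132.64°, invalid

α = atan 0.7 = 34.99°;  2α = 69.98°
edge 5: e_5 = (+1.01, +0.22);  n_5 = (+0.2128, -0.9771)
edge 6: e_6 = (+1.30, +2.22);  n_6 = (+0.8629, -0.5053)
∠(n_5, n_6) = 47.36°
δ = |180° − 47.36°| = 132.64°
132.64° > 2α = 69.98°  →  invalid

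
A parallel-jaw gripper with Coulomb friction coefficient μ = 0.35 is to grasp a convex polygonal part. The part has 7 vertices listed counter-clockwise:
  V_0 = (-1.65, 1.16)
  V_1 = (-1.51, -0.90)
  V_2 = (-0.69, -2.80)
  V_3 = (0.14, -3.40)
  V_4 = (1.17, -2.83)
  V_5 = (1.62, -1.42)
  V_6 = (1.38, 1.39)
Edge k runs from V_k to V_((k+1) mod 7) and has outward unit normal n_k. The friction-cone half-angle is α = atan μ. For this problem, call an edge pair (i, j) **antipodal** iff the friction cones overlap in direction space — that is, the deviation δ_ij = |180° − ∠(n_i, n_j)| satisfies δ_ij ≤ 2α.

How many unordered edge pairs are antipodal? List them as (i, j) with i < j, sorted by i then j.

α = atan 0.35 = 19.29°;  2α = 38.58°
n_0 = (-0.9977, -0.0678)
n_1 = (-0.9181, -0.3963)
n_2 = (-0.5858, -0.8104)
n_3 = (+0.4842, -0.8750)
n_4 = (+0.9527, -0.3040)
n_5 = (+0.9964, +0.0851)
n_6 = (-0.0757, +0.9971)
  (0,1): δ = 160.54°  ·
  (0,2): δ = 129.75°  ·
  (0,3): δ = 64.93°  ·
  (0,4): δ = 21.59°  ✓
  (0,5): δ = 0.99°  ✓
  (0,6): δ = 90.45°  ·
  (1,2): δ = 149.21°  ·
  (1,3): δ = 84.38°  ·
  (1,4): δ = 41.04°  ·
  (1,5): δ = 18.46°  ✓
  (1,6): δ = 71.00°  ·
  (2,3): δ = 115.18°  ·
  (2,4): δ = 71.84°  ·
  (2,5): δ = 49.26°  ·
  (2,6): δ = 40.20°  ·
  (3,4): δ = 136.66°  ·
  (3,5): δ = 114.08°  ·
  (3,6): δ = 24.62°  ✓
  (4,5): δ = 157.42°  ·
  (4,6): δ = 67.96°  ·
  (5,6): δ = 90.54°  ·
antipodal pairs: 4

count = 4; pairs: (0,4), (0,5), (1,5), (3,6)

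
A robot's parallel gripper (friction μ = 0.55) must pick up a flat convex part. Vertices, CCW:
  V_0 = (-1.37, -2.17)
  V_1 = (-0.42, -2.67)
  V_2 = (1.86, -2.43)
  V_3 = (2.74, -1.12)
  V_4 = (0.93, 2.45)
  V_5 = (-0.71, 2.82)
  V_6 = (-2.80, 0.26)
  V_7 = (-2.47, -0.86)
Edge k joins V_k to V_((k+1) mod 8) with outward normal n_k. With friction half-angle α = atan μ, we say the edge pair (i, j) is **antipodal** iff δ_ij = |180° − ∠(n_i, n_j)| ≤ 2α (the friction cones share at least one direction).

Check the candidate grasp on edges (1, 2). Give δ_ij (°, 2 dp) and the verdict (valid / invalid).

α = atan 0.55 = 28.81°;  2α = 57.62°
edge 1: e_1 = (+2.28, +0.24);  n_1 = (+0.1047, -0.9945)
edge 2: e_2 = (+0.88, +1.31);  n_2 = (+0.8301, -0.5576)
∠(n_1, n_2) = 50.10°
δ = |180° − 50.10°| = 129.90°
129.90° > 2α = 57.62°  →  invalid

δ = 129.90°, invalid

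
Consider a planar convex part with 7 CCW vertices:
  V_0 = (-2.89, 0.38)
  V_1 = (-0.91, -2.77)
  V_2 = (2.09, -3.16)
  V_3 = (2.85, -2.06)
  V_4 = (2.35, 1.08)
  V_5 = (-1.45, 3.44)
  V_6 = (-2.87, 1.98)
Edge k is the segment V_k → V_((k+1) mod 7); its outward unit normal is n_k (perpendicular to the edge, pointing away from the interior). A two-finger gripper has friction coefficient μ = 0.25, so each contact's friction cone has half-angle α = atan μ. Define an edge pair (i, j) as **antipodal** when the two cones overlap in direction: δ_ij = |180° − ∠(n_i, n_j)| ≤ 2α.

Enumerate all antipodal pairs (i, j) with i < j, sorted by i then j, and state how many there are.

α = atan 0.25 = 14.04°;  2α = 28.07°
n_0 = (-0.8466, -0.5322)
n_1 = (-0.1289, -0.9917)
n_2 = (+0.8227, -0.5684)
n_3 = (+0.9876, +0.1573)
n_4 = (+0.5276, +0.8495)
n_5 = (-0.7169, +0.6972)
n_6 = (-0.9999, +0.0125)
  (0,1): δ = 129.56°  ·
  (0,2): δ = 66.79°  ·
  (0,3): δ = 23.10°  ✓
  (0,4): δ = 26.01°  ✓
  (0,5): δ = 103.64°  ·
  (0,6): δ = 147.13°  ·
  (1,2): δ = 117.23°  ·
  (1,3): δ = 73.55°  ·
  (1,4): δ = 24.44°  ✓
  (1,5): δ = 53.20°  ·
  (1,6): δ = 96.69°  ·
  (2,3): δ = 136.31°  ·
  (2,4): δ = 87.20°  ·
  (2,5): δ = 9.56°  ✓
  (2,6): δ = 33.92°  ·
  (3,4): δ = 130.89°  ·
  (3,5): δ = 53.25°  ·
  (3,6): δ = 9.76°  ✓
  (4,5): δ = 102.36°  ·
  (4,6): δ = 58.87°  ·
  (5,6): δ = 136.51°  ·
antipodal pairs: 5

count = 5; pairs: (0,3), (0,4), (1,4), (2,5), (3,6)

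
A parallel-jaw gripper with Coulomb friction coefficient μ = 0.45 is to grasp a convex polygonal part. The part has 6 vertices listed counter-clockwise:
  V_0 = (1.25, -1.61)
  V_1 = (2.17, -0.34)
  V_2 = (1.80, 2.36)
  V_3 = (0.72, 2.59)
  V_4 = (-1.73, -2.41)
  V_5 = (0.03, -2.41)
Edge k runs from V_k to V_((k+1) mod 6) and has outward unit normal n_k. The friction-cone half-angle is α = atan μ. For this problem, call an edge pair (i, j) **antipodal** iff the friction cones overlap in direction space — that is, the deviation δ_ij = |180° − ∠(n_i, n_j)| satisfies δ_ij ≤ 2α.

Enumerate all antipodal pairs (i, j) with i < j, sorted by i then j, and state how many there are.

count = 5; pairs: (0,3), (1,3), (2,4), (2,5), (3,5)

α = atan 0.45 = 24.23°;  2α = 48.46°
n_0 = (+0.8098, -0.5867)
n_1 = (+0.9907, +0.1358)
n_2 = (+0.2083, +0.9781)
n_3 = (-0.8980, +0.4400)
n_4 = (+0.0000, -1.0000)
n_5 = (+0.5484, -0.8362)
  (0,1): δ = 136.28°  ·
  (0,2): δ = 66.10°  ·
  (0,3): δ = 9.82°  ✓
  (0,4): δ = 125.92°  ·
  (0,5): δ = 159.17°  ·
  (1,2): δ = 109.83°  ·
  (1,3): δ = 33.91°  ✓
  (1,4): δ = 82.20°  ·
  (1,5): δ = 115.45°  ·
  (2,3): δ = 104.08°  ·
  (2,4): δ = 12.02°  ✓
  (2,5): δ = 45.28°  ✓
  (3,4): δ = 63.90°  ·
  (3,5): δ = 30.64°  ✓
  (4,5): δ = 146.75°  ·
antipodal pairs: 5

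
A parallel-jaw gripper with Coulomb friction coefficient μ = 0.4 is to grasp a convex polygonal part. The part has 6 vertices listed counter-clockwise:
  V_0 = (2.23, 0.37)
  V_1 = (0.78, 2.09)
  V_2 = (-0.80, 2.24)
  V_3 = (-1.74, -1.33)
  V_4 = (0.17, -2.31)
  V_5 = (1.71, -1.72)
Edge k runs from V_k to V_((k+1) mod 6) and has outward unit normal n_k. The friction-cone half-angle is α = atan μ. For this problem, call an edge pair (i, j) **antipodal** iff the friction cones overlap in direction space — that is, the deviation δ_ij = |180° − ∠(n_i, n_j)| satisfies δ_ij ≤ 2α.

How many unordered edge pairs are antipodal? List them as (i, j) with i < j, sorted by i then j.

count = 4; pairs: (0,3), (1,3), (1,4), (2,5)

α = atan 0.4 = 21.80°;  2α = 43.60°
n_0 = (+0.7646, +0.6445)
n_1 = (+0.0945, +0.9955)
n_2 = (-0.9670, +0.2546)
n_3 = (-0.4565, -0.8897)
n_4 = (+0.3578, -0.9338)
n_5 = (+0.9704, -0.2414)
  (0,1): δ = 135.55°  ·
  (0,2): δ = 54.88°  ·
  (0,3): δ = 22.71°  ✓
  (0,4): δ = 70.83°  ·
  (0,5): δ = 125.90°  ·
  (1,2): δ = 99.33°  ·
  (1,3): δ = 21.74°  ✓
  (1,4): δ = 26.39°  ✓
  (1,5): δ = 81.45°  ·
  (2,3): δ = 102.41°  ·
  (2,4): δ = 54.29°  ·
  (2,5): δ = 0.78°  ✓
  (3,4): δ = 131.88°  ·
  (3,5): δ = 76.81°  ·
  (4,5): δ = 124.93°  ·
antipodal pairs: 4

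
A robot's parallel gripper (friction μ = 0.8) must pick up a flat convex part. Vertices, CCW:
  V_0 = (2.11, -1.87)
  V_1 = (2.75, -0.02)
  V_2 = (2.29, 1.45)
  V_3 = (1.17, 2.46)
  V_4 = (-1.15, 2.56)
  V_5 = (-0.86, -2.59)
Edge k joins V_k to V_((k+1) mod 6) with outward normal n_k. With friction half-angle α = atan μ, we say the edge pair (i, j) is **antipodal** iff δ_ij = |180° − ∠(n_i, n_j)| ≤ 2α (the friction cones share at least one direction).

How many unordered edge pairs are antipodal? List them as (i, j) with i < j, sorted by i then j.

α = atan 0.8 = 38.66°;  2α = 77.32°
n_0 = (+0.9450, -0.3269)
n_1 = (+0.9544, +0.2986)
n_2 = (+0.6697, +0.7426)
n_3 = (+0.0431, +0.9991)
n_4 = (-0.9984, -0.0562)
n_5 = (+0.2356, -0.9719)
  (0,1): δ = 143.54°  ·
  (0,2): δ = 112.96°  ·
  (0,3): δ = 73.39°  ✓
  (0,4): δ = 22.31°  ✓
  (0,5): δ = 122.71°  ·
  (1,2): δ = 149.42°  ·
  (1,3): δ = 109.84°  ·
  (1,4): δ = 14.15°  ✓
  (1,5): δ = 86.25°  ·
  (2,3): δ = 140.42°  ·
  (2,4): δ = 44.73°  ✓
  (2,5): δ = 55.67°  ✓
  (3,4): δ = 84.31°  ·
  (3,5): δ = 16.10°  ✓
  (4,5): δ = 79.60°  ·
antipodal pairs: 6

count = 6; pairs: (0,3), (0,4), (1,4), (2,4), (2,5), (3,5)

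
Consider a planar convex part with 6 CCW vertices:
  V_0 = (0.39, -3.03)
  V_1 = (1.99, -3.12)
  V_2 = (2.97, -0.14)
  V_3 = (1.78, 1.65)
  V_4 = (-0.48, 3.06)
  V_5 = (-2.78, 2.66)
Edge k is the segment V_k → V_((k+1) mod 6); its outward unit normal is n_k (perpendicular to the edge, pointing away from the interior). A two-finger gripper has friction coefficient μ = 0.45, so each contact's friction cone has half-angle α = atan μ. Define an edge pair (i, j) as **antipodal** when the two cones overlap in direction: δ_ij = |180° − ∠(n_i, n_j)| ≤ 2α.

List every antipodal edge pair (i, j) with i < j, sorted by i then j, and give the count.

α = atan 0.45 = 24.23°;  2α = 48.46°
n_0 = (-0.0562, -0.9984)
n_1 = (+0.9500, -0.3124)
n_2 = (+0.8328, +0.5536)
n_3 = (+0.5293, +0.8484)
n_4 = (-0.1713, +0.9852)
n_5 = (-0.8736, -0.4867)
  (0,1): δ = 104.98°  ·
  (0,2): δ = 53.16°  ·
  (0,3): δ = 28.74°  ✓
  (0,4): δ = 13.09°  ✓
  (0,5): δ = 122.34°  ·
  (1,2): δ = 128.18°  ·
  (1,3): δ = 103.76°  ·
  (1,4): δ = 61.93°  ·
  (1,5): δ = 47.33°  ✓
  (2,3): δ = 155.58°  ·
  (2,4): δ = 113.75°  ·
  (2,5): δ = 4.49°  ✓
  (3,4): δ = 138.17°  ·
  (3,5): δ = 28.92°  ✓
  (4,5): δ = 70.74°  ·
antipodal pairs: 5

count = 5; pairs: (0,3), (0,4), (1,5), (2,5), (3,5)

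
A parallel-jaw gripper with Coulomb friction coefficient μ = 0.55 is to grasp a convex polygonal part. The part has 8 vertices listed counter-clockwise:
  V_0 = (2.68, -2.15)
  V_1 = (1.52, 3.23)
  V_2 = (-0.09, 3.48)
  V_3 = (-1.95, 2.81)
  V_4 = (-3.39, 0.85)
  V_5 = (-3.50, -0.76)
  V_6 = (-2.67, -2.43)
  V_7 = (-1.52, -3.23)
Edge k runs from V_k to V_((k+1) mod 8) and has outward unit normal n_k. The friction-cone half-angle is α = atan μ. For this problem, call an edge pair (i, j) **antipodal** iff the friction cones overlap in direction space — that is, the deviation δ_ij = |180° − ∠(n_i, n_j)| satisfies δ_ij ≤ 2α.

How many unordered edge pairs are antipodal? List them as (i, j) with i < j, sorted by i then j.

α = atan 0.55 = 28.81°;  2α = 57.62°
n_0 = (+0.9775, +0.2108)
n_1 = (+0.1534, +0.9882)
n_2 = (-0.3389, +0.9408)
n_3 = (-0.8059, +0.5921)
n_4 = (-0.9977, +0.0682)
n_5 = (-0.8955, -0.4451)
n_6 = (-0.5711, -0.8209)
n_7 = (+0.2490, -0.9685)
  (0,1): δ = 110.99°  ·
  (0,2): δ = 82.36°  ·
  (0,3): δ = 48.47°  ✓
  (0,4): δ = 16.08°  ✓
  (0,5): δ = 14.26°  ✓
  (0,6): δ = 43.01°  ✓
  (0,7): δ = 92.25°  ·
  (1,2): δ = 151.36°  ·
  (1,3): δ = 117.48°  ·
  (1,4): δ = 85.08°  ·
  (1,5): δ = 54.75°  ✓
  (1,6): δ = 26.00°  ✓
  (1,7): δ = 23.25°  ✓
  (2,3): δ = 146.11°  ·
  (2,4): δ = 113.72°  ·
  (2,5): δ = 83.38°  ·
  (2,6): δ = 54.63°  ✓
  (2,7): δ = 5.39°  ✓
  (3,4): δ = 147.60°  ·
  (3,5): δ = 117.27°  ·
  (3,6): δ = 88.52°  ·
  (3,7): δ = 39.27°  ✓
  (4,5): δ = 149.66°  ·
  (4,6): δ = 120.92°  ·
  (4,7): δ = 71.67°  ·
  (5,6): δ = 151.25°  ·
  (5,7): δ = 102.01°  ·
  (6,7): δ = 130.75°  ·
antipodal pairs: 10

count = 10; pairs: (0,3), (0,4), (0,5), (0,6), (1,5), (1,6), (1,7), (2,6), (2,7), (3,7)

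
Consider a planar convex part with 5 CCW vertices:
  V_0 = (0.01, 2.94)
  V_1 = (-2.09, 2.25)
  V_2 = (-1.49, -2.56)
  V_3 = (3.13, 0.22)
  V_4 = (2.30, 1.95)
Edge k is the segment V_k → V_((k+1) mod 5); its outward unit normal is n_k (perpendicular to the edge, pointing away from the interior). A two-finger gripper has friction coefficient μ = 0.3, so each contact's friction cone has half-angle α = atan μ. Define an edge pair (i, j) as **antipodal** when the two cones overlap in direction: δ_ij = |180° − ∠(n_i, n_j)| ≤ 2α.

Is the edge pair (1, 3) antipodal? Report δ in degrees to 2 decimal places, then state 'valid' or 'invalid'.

α = atan 0.3 = 16.70°;  2α = 33.40°
edge 1: e_1 = (+0.60, -4.81);  n_1 = (-0.9923, -0.1238)
edge 3: e_3 = (-0.83, +1.73);  n_3 = (+0.9016, +0.4326)
∠(n_1, n_3) = 161.48°
δ = |180° − 161.48°| = 18.52°
18.52° ≤ 2α = 33.40°  →  valid

δ = 18.52°, valid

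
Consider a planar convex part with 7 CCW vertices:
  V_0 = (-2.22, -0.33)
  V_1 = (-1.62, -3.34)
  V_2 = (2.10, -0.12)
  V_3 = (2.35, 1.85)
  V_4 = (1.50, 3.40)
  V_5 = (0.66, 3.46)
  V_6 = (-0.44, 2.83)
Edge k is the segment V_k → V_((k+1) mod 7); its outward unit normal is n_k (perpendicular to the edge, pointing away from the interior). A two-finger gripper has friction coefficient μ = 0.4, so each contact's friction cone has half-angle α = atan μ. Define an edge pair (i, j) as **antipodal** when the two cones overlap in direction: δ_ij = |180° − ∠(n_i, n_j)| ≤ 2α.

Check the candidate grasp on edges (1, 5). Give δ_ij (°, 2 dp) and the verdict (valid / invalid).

δ = 11.08°, valid

α = atan 0.4 = 21.80°;  2α = 43.60°
edge 1: e_1 = (+3.72, +3.22);  n_1 = (+0.6545, -0.7561)
edge 5: e_5 = (-1.10, -0.63);  n_5 = (-0.4970, +0.8678)
∠(n_1, n_5) = 168.92°
δ = |180° − 168.92°| = 11.08°
11.08° ≤ 2α = 43.60°  →  valid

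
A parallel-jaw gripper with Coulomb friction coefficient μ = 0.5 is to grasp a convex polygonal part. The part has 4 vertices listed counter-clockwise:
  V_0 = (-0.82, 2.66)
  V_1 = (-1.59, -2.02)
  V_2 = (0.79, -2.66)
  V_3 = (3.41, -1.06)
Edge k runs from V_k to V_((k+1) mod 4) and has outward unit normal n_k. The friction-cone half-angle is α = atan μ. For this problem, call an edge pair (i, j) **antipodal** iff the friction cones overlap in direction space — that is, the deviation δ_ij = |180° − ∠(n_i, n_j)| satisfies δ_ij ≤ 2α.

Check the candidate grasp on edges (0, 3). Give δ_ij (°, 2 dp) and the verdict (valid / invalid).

δ = 58.01°, invalid

α = atan 0.5 = 26.57°;  2α = 53.13°
edge 0: e_0 = (-0.77, -4.68);  n_0 = (-0.9867, +0.1623)
edge 3: e_3 = (-4.23, +3.72);  n_3 = (+0.6604, +0.7509)
∠(n_0, n_3) = 121.99°
δ = |180° − 121.99°| = 58.01°
58.01° > 2α = 53.13°  →  invalid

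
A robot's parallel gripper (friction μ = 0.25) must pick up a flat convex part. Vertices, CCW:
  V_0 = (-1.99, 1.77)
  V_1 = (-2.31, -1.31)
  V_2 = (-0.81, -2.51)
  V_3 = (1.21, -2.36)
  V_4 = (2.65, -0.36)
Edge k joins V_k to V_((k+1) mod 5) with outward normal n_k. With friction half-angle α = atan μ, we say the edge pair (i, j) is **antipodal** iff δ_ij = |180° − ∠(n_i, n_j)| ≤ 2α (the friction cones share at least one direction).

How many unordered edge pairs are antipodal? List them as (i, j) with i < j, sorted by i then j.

count = 1; pairs: (1,4)

α = atan 0.25 = 14.04°;  2α = 28.07°
n_0 = (-0.9946, +0.1033)
n_1 = (-0.6247, -0.7809)
n_2 = (+0.0741, -0.9973)
n_3 = (+0.8115, -0.5843)
n_4 = (+0.4172, +0.9088)
  (0,1): δ = 122.73°  ·
  (0,2): δ = 79.82°  ·
  (0,3): δ = 29.82°  ·
  (0,4): δ = 71.27°  ·
  (1,2): δ = 137.09°  ·
  (1,3): δ = 87.09°  ·
  (1,4): δ = 14.00°  ✓
  (2,3): δ = 130.00°  ·
  (2,4): δ = 28.90°  ·
  (3,4): δ = 78.90°  ·
antipodal pairs: 1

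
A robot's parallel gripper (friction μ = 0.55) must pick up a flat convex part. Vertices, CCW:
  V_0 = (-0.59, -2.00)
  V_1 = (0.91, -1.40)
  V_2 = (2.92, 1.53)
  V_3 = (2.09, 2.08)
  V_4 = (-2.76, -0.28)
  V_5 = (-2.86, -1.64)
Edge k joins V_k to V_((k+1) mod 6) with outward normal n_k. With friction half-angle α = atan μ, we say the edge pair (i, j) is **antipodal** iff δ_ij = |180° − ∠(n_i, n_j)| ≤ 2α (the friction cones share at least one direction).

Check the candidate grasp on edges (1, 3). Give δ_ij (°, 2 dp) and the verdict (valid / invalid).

δ = 29.60°, valid

α = atan 0.55 = 28.81°;  2α = 57.62°
edge 1: e_1 = (+2.01, +2.93);  n_1 = (+0.8246, -0.5657)
edge 3: e_3 = (-4.85, -2.36);  n_3 = (-0.4375, +0.8992)
∠(n_1, n_3) = 150.40°
δ = |180° − 150.40°| = 29.60°
29.60° ≤ 2α = 57.62°  →  valid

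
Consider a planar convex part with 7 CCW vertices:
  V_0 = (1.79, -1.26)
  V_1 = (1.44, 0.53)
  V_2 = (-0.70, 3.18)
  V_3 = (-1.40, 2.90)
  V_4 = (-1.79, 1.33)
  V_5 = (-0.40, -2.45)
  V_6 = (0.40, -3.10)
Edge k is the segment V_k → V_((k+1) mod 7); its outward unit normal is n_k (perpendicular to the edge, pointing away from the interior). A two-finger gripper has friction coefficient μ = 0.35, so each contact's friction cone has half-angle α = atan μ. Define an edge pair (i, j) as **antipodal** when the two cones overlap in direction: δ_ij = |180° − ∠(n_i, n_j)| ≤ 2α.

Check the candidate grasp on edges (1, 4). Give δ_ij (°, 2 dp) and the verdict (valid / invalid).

δ = 18.73°, valid

α = atan 0.35 = 19.29°;  2α = 38.58°
edge 1: e_1 = (-2.14, +2.65);  n_1 = (+0.7780, +0.6283)
edge 4: e_4 = (+1.39, -3.78);  n_4 = (-0.9386, -0.3451)
∠(n_1, n_4) = 161.27°
δ = |180° − 161.27°| = 18.73°
18.73° ≤ 2α = 38.58°  →  valid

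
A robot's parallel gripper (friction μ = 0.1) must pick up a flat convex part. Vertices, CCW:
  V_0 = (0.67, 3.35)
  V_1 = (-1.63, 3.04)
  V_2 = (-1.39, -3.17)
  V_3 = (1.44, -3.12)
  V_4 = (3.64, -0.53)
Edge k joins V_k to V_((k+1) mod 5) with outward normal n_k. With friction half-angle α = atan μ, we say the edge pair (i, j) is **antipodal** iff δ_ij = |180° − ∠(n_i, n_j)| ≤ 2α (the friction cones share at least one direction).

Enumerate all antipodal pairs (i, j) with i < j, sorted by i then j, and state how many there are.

count = 1; pairs: (0,2)

α = atan 0.1 = 5.71°;  2α = 11.42°
n_0 = (-0.1336, +0.9910)
n_1 = (-0.9993, -0.0386)
n_2 = (+0.0177, -0.9998)
n_3 = (+0.7622, -0.6474)
n_4 = (+0.7941, +0.6078)
  (0,1): δ = 95.46°  ·
  (0,2): δ = 6.66°  ✓
  (0,3): δ = 41.98°  ·
  (0,4): δ = 119.76°  ·
  (1,2): δ = 91.20°  ·
  (1,3): δ = 42.56°  ·
  (1,4): δ = 35.22°  ·
  (2,3): δ = 131.36°  ·
  (2,4): δ = 53.58°  ·
  (3,4): δ = 102.22°  ·
antipodal pairs: 1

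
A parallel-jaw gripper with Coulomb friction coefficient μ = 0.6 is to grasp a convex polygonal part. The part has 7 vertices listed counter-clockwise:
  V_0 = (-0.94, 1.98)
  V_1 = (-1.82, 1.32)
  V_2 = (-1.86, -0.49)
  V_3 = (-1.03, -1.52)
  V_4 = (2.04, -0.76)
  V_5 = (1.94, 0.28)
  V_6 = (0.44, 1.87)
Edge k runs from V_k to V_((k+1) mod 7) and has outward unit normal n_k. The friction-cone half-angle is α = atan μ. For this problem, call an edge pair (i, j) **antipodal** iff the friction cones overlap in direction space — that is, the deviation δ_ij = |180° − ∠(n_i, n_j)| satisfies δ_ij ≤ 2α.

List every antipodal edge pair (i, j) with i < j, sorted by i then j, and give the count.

α = atan 0.6 = 30.96°;  2α = 61.93°
n_0 = (-0.6000, +0.8000)
n_1 = (-0.9998, +0.0221)
n_2 = (-0.7787, -0.6275)
n_3 = (+0.2403, -0.9707)
n_4 = (+0.9954, +0.0957)
n_5 = (+0.7274, +0.6862)
n_6 = (+0.0795, +0.9968)
  (0,1): δ = 128.14°  ·
  (0,2): δ = 88.01°  ·
  (0,3): δ = 22.97°  ✓
  (0,4): δ = 58.62°  ✓
  (0,5): δ = 96.46°  ·
  (0,6): δ = 138.57°  ·
  (1,2): δ = 139.87°  ·
  (1,3): δ = 74.83°  ·
  (1,4): δ = 6.76°  ✓
  (1,5): δ = 44.60°  ✓
  (1,6): δ = 86.71°  ·
  (2,3): δ = 114.96°  ·
  (2,4): δ = 33.37°  ✓
  (2,5): δ = 4.47°  ✓
  (2,6): δ = 46.58°  ✓
  (3,4): δ = 98.41°  ·
  (3,5): δ = 60.57°  ✓
  (3,6): δ = 18.46°  ✓
  (4,5): δ = 142.16°  ·
  (4,6): δ = 100.05°  ·
  (5,6): δ = 137.89°  ·
antipodal pairs: 9

count = 9; pairs: (0,3), (0,4), (1,4), (1,5), (2,4), (2,5), (2,6), (3,5), (3,6)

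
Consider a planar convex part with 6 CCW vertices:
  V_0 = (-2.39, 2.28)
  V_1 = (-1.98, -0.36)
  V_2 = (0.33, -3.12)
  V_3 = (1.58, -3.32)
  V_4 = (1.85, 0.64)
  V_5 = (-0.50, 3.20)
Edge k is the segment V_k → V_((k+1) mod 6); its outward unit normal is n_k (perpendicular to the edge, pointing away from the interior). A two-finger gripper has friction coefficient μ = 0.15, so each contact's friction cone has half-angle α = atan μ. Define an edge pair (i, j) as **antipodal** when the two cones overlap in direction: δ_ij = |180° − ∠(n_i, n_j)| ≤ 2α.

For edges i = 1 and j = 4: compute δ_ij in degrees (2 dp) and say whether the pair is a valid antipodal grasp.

δ = 2.62°, valid

α = atan 0.15 = 8.53°;  2α = 17.06°
edge 1: e_1 = (+2.31, -2.76);  n_1 = (-0.7669, -0.6418)
edge 4: e_4 = (-2.35, +2.56);  n_4 = (+0.7367, +0.6762)
∠(n_1, n_4) = 177.38°
δ = |180° − 177.38°| = 2.62°
2.62° ≤ 2α = 17.06°  →  valid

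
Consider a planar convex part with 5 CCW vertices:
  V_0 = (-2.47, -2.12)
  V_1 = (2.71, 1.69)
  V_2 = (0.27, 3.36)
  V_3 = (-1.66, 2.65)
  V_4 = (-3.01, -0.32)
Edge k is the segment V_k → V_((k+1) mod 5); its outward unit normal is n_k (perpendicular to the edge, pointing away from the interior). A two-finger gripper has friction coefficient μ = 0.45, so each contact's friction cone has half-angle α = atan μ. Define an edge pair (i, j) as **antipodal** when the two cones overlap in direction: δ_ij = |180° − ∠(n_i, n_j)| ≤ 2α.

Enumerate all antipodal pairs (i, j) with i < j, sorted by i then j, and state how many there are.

α = atan 0.45 = 24.23°;  2α = 48.46°
n_0 = (+0.5925, -0.8056)
n_1 = (+0.5648, +0.8252)
n_2 = (-0.3453, +0.9385)
n_3 = (-0.9104, +0.4138)
n_4 = (-0.9578, -0.2873)
  (0,1): δ = 70.72°  ·
  (0,2): δ = 16.14°  ✓
  (0,3): δ = 29.22°  ✓
  (0,4): δ = 70.36°  ·
  (1,2): δ = 125.41°  ·
  (1,3): δ = 80.06°  ·
  (1,4): δ = 38.91°  ✓
  (2,3): δ = 134.64°  ·
  (2,4): δ = 93.50°  ·
  (3,4): δ = 138.86°  ·
antipodal pairs: 3

count = 3; pairs: (0,2), (0,3), (1,4)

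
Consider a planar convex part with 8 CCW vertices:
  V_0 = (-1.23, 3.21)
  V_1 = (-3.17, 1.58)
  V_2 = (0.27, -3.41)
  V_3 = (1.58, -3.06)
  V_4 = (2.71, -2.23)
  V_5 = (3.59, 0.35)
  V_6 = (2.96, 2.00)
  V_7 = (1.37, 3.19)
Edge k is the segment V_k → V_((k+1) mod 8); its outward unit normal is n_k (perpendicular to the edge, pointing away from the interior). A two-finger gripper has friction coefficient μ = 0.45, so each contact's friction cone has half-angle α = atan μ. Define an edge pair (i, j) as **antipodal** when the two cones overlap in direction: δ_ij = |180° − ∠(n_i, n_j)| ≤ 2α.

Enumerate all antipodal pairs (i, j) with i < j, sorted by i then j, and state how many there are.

count = 7; pairs: (0,2), (0,3), (0,4), (1,5), (1,6), (2,7), (3,7)

α = atan 0.45 = 24.23°;  2α = 48.46°
n_0 = (-0.6433, +0.7656)
n_1 = (-0.8233, -0.5676)
n_2 = (+0.2581, -0.9661)
n_3 = (+0.5920, -0.8060)
n_4 = (+0.9465, -0.3228)
n_5 = (+0.9342, +0.3567)
n_6 = (+0.5992, +0.8006)
n_7 = (+0.0077, +1.0000)
  (0,1): δ = 95.46°  ·
  (0,2): δ = 25.08°  ✓
  (0,3): δ = 3.74°  ✓
  (0,4): δ = 31.13°  ✓
  (0,5): δ = 70.86°  ·
  (0,6): δ = 103.15°  ·
  (0,7): δ = 139.52°  ·
  (1,2): δ = 109.62°  ·
  (1,3): δ = 88.28°  ·
  (1,4): δ = 53.42°  ·
  (1,5): δ = 13.68°  ✓
  (1,6): δ = 18.61°  ✓
  (1,7): δ = 54.98°  ·
  (2,3): δ = 158.66°  ·
  (2,4): δ = 123.79°  ·
  (2,5): δ = 84.06°  ·
  (2,6): δ = 51.77°  ·
  (2,7): δ = 15.40°  ✓
  (3,4): δ = 145.13°  ·
  (3,5): δ = 105.40°  ·
  (3,6): δ = 73.11°  ·
  (3,7): δ = 36.74°  ✓
  (4,5): δ = 140.27°  ·
  (4,6): δ = 107.98°  ·
  (4,7): δ = 71.61°  ·
  (5,6): δ = 147.71°  ·
  (5,7): δ = 111.34°  ·
  (6,7): δ = 143.63°  ·
antipodal pairs: 7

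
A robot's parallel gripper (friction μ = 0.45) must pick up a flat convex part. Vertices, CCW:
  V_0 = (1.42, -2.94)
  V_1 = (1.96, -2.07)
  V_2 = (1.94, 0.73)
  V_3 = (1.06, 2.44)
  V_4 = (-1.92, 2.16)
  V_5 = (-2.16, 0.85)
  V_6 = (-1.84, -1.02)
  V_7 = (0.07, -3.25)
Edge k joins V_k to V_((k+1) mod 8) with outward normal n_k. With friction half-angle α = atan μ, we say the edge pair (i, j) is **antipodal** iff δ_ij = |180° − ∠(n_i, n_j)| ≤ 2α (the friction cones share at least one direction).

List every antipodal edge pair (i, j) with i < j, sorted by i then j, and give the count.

α = atan 0.45 = 24.23°;  2α = 48.46°
n_0 = (+0.8496, -0.5274)
n_1 = (+1.0000, +0.0071)
n_2 = (+0.8892, +0.4576)
n_3 = (-0.0935, +0.9956)
n_4 = (-0.9836, +0.1802)
n_5 = (-0.9857, -0.1687)
n_6 = (-0.7595, -0.6505)
n_7 = (+0.2238, -0.9746)
  (0,1): δ = 147.76°  ·
  (0,2): δ = 120.94°  ·
  (0,3): δ = 52.80°  ·
  (0,4): δ = 21.45°  ✓
  (0,5): δ = 41.54°  ✓
  (0,6): δ = 72.41°  ·
  (0,7): δ = 134.76°  ·
  (1,2): δ = 153.18°  ·
  (1,3): δ = 85.04°  ·
  (1,4): δ = 10.79°  ✓
  (1,5): δ = 9.30°  ✓
  (1,6): δ = 40.17°  ✓
  (1,7): δ = 102.52°  ·
  (2,3): δ = 111.86°  ·
  (2,4): δ = 37.61°  ✓
  (2,5): δ = 17.52°  ✓
  (2,6): δ = 13.35°  ✓
  (2,7): δ = 75.70°  ·
  (3,4): δ = 105.75°  ·
  (3,5): δ = 85.66°  ·
  (3,6): δ = 54.79°  ·
  (3,7): δ = 7.56°  ✓
  (4,5): δ = 159.91°  ·
  (4,6): δ = 129.04°  ·
  (4,7): δ = 66.69°  ·
  (5,6): δ = 149.13°  ·
  (5,7): δ = 86.78°  ·
  (6,7): δ = 117.65°  ·
antipodal pairs: 9

count = 9; pairs: (0,4), (0,5), (1,4), (1,5), (1,6), (2,4), (2,5), (2,6), (3,7)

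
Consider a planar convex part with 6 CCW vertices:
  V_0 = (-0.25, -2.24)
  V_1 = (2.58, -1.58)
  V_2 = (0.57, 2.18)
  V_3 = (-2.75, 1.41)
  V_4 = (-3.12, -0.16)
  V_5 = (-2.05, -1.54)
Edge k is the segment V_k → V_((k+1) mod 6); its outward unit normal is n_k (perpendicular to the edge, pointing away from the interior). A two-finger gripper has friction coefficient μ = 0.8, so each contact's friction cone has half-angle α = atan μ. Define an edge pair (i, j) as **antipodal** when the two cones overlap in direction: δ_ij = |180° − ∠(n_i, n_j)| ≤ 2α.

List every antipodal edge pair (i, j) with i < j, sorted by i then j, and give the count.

count = 8; pairs: (0,1), (0,2), (0,3), (1,3), (1,4), (1,5), (2,4), (2,5)

α = atan 0.8 = 38.66°;  2α = 77.32°
n_0 = (+0.2271, -0.9739)
n_1 = (+0.8819, +0.4714)
n_2 = (-0.2259, +0.9741)
n_3 = (-0.9733, +0.2294)
n_4 = (-0.7903, -0.6128)
n_5 = (-0.3624, -0.9320)
  (0,1): δ = 75.00°  ✓
  (0,2): δ = 0.07°  ✓
  (0,3): δ = 63.61°  ✓
  (0,4): δ = 114.66°  ·
  (0,5): δ = 145.62°  ·
  (1,2): δ = 105.07°  ·
  (1,3): δ = 41.39°  ✓
  (1,4): δ = 9.66°  ✓
  (1,5): δ = 40.62°  ✓
  (2,3): δ = 116.32°  ·
  (2,4): δ = 65.27°  ✓
  (2,5): δ = 34.31°  ✓
  (3,4): δ = 128.95°  ·
  (3,5): δ = 97.99°  ·
  (4,5): δ = 149.04°  ·
antipodal pairs: 8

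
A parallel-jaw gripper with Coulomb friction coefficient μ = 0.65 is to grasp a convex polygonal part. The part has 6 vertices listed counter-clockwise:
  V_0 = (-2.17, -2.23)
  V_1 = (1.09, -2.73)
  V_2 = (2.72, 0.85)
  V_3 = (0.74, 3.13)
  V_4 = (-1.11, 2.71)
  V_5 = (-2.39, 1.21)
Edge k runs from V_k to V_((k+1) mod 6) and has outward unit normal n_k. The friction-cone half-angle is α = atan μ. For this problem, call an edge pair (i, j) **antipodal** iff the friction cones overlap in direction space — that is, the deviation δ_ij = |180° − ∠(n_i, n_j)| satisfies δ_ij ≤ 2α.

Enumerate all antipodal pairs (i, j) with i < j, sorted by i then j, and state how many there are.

count = 7; pairs: (0,2), (0,3), (0,4), (1,3), (1,4), (1,5), (2,5)

α = atan 0.65 = 33.02°;  2α = 66.05°
n_0 = (-0.1516, -0.9884)
n_1 = (+0.9101, -0.4144)
n_2 = (+0.7550, +0.6557)
n_3 = (-0.2214, +0.9752)
n_4 = (-0.7607, +0.6491)
n_5 = (-0.9980, -0.0638)
  (0,1): δ = 105.76°  ·
  (0,2): δ = 40.31°  ✓
  (0,3): δ = 21.51°  ✓
  (0,4): δ = 58.24°  ✓
  (0,5): δ = 102.38°  ·
  (1,2): δ = 114.55°  ·
  (1,3): δ = 52.73°  ✓
  (1,4): δ = 16.00°  ✓
  (1,5): δ = 28.14°  ✓
  (2,3): δ = 118.18°  ·
  (2,4): δ = 81.45°  ·
  (2,5): δ = 37.31°  ✓
  (3,4): δ = 143.27°  ·
  (3,5): δ = 99.13°  ·
  (4,5): δ = 135.87°  ·
antipodal pairs: 7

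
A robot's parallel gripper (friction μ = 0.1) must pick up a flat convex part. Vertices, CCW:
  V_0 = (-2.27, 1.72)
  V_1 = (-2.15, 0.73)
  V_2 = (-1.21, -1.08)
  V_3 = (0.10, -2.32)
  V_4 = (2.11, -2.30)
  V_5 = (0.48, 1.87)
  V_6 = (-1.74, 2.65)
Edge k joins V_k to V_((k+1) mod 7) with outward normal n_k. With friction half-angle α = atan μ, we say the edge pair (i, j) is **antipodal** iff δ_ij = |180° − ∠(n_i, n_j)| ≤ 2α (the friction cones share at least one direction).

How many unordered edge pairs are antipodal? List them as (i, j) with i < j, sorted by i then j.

count = 1; pairs: (1,4)

α = atan 0.1 = 5.71°;  2α = 11.42°
n_0 = (-0.9927, -0.1203)
n_1 = (-0.8875, -0.4609)
n_2 = (-0.6874, -0.7262)
n_3 = (+0.0099, -1.0000)
n_4 = (+0.9314, +0.3641)
n_5 = (+0.3315, +0.9435)
n_6 = (-0.8688, +0.4951)
  (0,1): δ = 159.47°  ·
  (0,2): δ = 140.34°  ·
  (0,3): δ = 96.34°  ·
  (0,4): δ = 14.44°  ·
  (0,5): δ = 63.73°  ·
  (0,6): δ = 143.41°  ·
  (1,2): δ = 160.87°  ·
  (1,3): δ = 116.87°  ·
  (1,4): δ = 6.09°  ✓
  (1,5): δ = 43.20°  ·
  (1,6): δ = 122.88°  ·
  (2,3): δ = 136.00°  ·
  (2,4): δ = 25.22°  ·
  (2,5): δ = 24.07°  ·
  (2,6): δ = 103.75°  ·
  (3,4): δ = 69.22°  ·
  (3,5): δ = 19.93°  ·
  (3,6): δ = 59.75°  ·
  (4,5): δ = 130.71°  ·
  (4,6): δ = 51.03°  ·
  (5,6): δ = 100.32°  ·
antipodal pairs: 1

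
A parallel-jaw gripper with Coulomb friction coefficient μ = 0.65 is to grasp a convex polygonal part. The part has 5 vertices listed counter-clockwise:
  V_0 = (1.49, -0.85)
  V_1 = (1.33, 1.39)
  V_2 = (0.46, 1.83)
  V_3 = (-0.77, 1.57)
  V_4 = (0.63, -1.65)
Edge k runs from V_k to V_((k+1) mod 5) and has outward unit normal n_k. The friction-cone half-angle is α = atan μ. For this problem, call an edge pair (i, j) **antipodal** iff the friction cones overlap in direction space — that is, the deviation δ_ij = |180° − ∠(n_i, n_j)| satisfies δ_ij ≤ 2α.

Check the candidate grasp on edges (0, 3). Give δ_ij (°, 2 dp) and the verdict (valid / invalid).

α = atan 0.65 = 33.02°;  2α = 66.05°
edge 0: e_0 = (-0.16, +2.24);  n_0 = (+0.9975, +0.0712)
edge 3: e_3 = (+1.40, -3.22);  n_3 = (-0.9171, -0.3987)
∠(n_0, n_3) = 160.59°
δ = |180° − 160.59°| = 19.41°
19.41° ≤ 2α = 66.05°  →  valid

δ = 19.41°, valid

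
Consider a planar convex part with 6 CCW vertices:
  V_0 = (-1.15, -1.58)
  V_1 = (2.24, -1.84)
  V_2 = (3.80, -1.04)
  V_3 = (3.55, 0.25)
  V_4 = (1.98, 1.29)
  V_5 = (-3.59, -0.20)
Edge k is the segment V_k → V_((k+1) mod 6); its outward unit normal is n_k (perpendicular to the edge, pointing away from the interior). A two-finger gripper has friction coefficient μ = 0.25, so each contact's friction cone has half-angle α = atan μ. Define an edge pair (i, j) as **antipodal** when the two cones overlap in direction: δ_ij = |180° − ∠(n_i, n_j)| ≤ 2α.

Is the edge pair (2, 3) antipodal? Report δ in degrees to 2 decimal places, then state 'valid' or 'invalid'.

α = atan 0.25 = 14.04°;  2α = 28.07°
edge 2: e_2 = (-0.25, +1.29);  n_2 = (+0.9817, +0.1903)
edge 3: e_3 = (-1.57, +1.04);  n_3 = (+0.5522, +0.8337)
∠(n_2, n_3) = 45.51°
δ = |180° − 45.51°| = 134.49°
134.49° > 2α = 28.07°  →  invalid

δ = 134.49°, invalid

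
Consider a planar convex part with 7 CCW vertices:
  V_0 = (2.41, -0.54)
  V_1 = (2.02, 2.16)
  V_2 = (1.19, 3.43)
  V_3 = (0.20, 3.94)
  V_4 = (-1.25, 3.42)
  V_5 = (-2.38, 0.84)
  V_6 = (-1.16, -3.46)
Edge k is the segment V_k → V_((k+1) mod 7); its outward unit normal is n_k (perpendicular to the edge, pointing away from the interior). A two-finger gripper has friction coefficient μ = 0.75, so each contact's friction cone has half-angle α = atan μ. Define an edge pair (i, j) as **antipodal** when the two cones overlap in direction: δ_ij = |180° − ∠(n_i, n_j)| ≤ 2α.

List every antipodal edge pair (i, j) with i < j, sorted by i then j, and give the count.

count = 9; pairs: (0,4), (0,5), (1,4), (1,5), (2,5), (2,6), (3,6), (4,6), (5,6)

α = atan 0.75 = 36.87°;  2α = 73.74°
n_0 = (+0.9897, +0.1430)
n_1 = (+0.8371, +0.5471)
n_2 = (+0.4580, +0.8890)
n_3 = (-0.3376, +0.9413)
n_4 = (-0.9160, +0.4012)
n_5 = (-0.9620, -0.2729)
n_6 = (+0.6331, -0.7741)
  (0,1): δ = 155.05°  ·
  (0,2): δ = 125.47°  ·
  (0,3): δ = 78.49°  ·
  (0,4): δ = 31.87°  ✓
  (0,5): δ = 7.62°  ✓
  (0,6): δ = 121.06°  ·
  (1,2): δ = 150.42°  ·
  (1,3): δ = 103.44°  ·
  (1,4): δ = 56.82°  ✓
  (1,5): δ = 17.33°  ✓
  (1,6): δ = 96.11°  ·
  (2,3): δ = 133.02°  ·
  (2,4): δ = 86.40°  ·
  (2,5): δ = 46.90°  ✓
  (2,6): δ = 66.54°  ✓
  (3,4): δ = 133.38°  ·
  (3,5): δ = 93.89°  ·
  (3,6): δ = 19.55°  ✓
  (4,5): δ = 140.51°  ·
  (4,6): δ = 27.07°  ✓
  (5,6): δ = 66.56°  ✓
antipodal pairs: 9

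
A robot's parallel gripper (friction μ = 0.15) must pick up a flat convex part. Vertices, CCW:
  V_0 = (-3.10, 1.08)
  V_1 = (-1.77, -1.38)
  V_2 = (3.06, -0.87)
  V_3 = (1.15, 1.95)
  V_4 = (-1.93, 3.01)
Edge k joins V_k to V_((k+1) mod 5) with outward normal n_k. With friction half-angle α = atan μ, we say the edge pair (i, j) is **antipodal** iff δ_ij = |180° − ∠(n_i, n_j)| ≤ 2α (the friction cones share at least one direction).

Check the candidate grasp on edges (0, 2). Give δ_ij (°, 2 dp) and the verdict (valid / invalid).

δ = 5.71°, valid

α = atan 0.15 = 8.53°;  2α = 17.06°
edge 0: e_0 = (+1.33, -2.46);  n_0 = (-0.8797, -0.4756)
edge 2: e_2 = (-1.91, +2.82);  n_2 = (+0.8280, +0.5608)
∠(n_0, n_2) = 174.29°
δ = |180° − 174.29°| = 5.71°
5.71° ≤ 2α = 17.06°  →  valid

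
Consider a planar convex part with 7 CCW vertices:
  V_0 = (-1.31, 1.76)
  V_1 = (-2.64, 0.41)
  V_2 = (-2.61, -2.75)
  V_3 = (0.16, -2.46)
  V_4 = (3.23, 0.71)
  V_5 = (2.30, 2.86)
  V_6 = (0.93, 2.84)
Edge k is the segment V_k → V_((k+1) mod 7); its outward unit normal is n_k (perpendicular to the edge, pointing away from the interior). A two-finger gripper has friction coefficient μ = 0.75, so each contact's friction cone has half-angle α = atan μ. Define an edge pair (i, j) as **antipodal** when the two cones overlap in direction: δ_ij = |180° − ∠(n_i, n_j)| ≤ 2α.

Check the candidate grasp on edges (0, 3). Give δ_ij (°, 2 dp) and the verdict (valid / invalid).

δ = 0.49°, valid

α = atan 0.75 = 36.87°;  2α = 73.74°
edge 0: e_0 = (-1.33, -1.35);  n_0 = (-0.7124, +0.7018)
edge 3: e_3 = (+3.07, +3.17);  n_3 = (+0.7183, -0.6957)
∠(n_0, n_3) = 179.51°
δ = |180° − 179.51°| = 0.49°
0.49° ≤ 2α = 73.74°  →  valid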